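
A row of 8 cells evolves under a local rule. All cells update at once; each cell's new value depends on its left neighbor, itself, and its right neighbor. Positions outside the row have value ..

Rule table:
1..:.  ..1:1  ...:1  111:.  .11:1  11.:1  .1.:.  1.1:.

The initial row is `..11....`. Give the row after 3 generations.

..1.....

1111.111
1..1.1.1
..1.....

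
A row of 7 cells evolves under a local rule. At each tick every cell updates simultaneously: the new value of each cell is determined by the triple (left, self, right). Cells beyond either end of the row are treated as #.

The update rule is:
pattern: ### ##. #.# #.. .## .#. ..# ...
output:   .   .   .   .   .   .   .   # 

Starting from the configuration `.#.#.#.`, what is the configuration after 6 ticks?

.......
.#####.
.......  (repeats tick 1; period 2)
tick 6: .#####.

.#####.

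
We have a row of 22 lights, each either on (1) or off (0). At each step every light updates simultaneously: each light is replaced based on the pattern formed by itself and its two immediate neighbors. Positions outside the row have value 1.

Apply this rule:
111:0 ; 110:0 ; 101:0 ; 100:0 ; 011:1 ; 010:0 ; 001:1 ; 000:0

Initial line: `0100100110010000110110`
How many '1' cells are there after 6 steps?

9

0001001100100001100100
0010011001000011001001
0100110010000110010011
0001100100001100100110
0011001000011001001100
0110010000110010011001
count of 1: 9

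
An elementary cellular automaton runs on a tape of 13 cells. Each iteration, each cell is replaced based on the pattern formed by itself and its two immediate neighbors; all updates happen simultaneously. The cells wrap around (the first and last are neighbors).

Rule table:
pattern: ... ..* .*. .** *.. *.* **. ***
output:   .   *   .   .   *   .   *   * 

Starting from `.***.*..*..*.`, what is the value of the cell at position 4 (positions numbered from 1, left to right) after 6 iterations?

.

iteration 1: *.**..**.**.*
iteration 2: *..***.*..*..
iteration 3: .**.**..**.**
iteration 4: ..*..***.*..*
iteration 5: **.**.**..**.
iteration 6: .*..*..***.*.
position 4 holds .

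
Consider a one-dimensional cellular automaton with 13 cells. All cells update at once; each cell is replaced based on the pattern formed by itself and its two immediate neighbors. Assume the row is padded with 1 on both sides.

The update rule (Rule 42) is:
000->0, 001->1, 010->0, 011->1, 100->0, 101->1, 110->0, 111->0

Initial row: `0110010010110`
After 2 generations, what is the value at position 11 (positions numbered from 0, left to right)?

1100100101101
0001001011011
position 11 holds 1

1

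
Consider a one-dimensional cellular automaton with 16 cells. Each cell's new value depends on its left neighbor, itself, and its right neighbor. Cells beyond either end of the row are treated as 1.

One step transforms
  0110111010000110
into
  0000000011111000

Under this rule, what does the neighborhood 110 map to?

At position 2 the neighborhood is 110; the next row has 0 there.

0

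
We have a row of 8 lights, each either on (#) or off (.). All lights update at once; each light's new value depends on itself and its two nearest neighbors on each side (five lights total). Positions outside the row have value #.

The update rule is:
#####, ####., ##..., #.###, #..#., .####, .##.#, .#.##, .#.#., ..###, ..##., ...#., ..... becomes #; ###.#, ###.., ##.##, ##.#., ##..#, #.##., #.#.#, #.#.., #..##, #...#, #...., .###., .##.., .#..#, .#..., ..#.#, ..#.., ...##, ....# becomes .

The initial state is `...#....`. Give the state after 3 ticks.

tick 1: #.#.....
tick 2: .....#..
tick 3: #.#.#...

#.#.#...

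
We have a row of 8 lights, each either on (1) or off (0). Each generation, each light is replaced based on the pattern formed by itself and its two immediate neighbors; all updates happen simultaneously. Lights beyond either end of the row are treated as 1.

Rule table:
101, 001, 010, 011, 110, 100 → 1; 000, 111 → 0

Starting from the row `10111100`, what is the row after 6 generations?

11100111
00111100
11100111  (repeats generation 1; period 2)
generation 6: 00111100

00111100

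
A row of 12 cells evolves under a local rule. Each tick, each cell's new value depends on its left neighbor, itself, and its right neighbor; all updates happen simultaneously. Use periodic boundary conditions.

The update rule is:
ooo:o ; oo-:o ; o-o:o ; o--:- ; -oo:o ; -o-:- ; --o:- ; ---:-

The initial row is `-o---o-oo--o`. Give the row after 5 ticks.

o-----ooo---
------ooo---
------ooo---  (fixed point — unchanged through tick 5)

------ooo---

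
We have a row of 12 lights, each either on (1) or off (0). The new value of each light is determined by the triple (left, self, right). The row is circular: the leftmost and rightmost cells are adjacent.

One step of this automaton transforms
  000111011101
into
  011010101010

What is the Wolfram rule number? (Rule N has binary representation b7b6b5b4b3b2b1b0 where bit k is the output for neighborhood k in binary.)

position 4: 111 → 1  (bit 7 = 1)
position 5: 110 → 0  (bit 6 = 0)
position 6: 101 → 1  (bit 5 = 1)
position 0: 100 → 0  (bit 4 = 0)
position 3: 011 → 0  (bit 3 = 0)
position 11: 010 → 0  (bit 2 = 0)
position 2: 001 → 1  (bit 1 = 1)
position 1: 000 → 1  (bit 0 = 1)
bits b7..b0 = 10100011 = 163

163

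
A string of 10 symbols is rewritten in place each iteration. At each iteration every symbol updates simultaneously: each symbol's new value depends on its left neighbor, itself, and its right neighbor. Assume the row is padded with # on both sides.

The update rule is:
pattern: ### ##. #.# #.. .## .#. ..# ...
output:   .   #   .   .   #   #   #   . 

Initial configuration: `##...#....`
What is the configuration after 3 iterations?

iteration 1: .#..##...#
iteration 2: .#.###..##
iteration 3: .#.#.#.##.

.#.#.#.##.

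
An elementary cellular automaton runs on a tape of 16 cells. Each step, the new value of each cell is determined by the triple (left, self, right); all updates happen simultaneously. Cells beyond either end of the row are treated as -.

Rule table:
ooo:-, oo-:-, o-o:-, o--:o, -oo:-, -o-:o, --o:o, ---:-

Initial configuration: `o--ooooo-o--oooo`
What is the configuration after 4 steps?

ooo------ooo----
---o----o---o---
--ooo--ooo-ooo--
-o---oo-------o-

-o---oo-------o-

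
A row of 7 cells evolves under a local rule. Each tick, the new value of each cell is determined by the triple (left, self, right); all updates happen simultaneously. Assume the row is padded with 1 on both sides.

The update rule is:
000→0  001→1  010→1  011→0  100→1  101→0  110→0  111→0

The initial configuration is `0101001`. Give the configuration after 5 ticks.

1011010

0101110
0100000
0110001
0001010
1011010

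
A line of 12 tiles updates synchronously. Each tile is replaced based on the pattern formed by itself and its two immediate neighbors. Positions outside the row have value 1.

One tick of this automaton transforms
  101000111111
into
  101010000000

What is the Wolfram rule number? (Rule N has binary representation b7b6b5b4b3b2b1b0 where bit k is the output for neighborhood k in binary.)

position 7: 111 → 0  (bit 7 = 0)
position 0: 110 → 1  (bit 6 = 1)
position 1: 101 → 0  (bit 5 = 0)
position 3: 100 → 0  (bit 4 = 0)
position 6: 011 → 0  (bit 3 = 0)
position 2: 010 → 1  (bit 2 = 1)
position 5: 001 → 0  (bit 1 = 0)
position 4: 000 → 1  (bit 0 = 1)
bits b7..b0 = 01000101 = 69

69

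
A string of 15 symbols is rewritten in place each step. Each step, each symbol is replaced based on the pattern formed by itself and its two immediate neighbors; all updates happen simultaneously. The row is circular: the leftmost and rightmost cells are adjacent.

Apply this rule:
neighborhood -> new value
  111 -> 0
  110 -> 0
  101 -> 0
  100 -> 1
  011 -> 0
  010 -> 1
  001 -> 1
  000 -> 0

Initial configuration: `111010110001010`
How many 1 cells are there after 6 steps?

step 1: 000010001011010
step 2: 000111011000011
step 3: 101000000100100
step 4: 101100001111111
step 5: 000010010000000
step 6: 000111111000000
count of 1: 6

6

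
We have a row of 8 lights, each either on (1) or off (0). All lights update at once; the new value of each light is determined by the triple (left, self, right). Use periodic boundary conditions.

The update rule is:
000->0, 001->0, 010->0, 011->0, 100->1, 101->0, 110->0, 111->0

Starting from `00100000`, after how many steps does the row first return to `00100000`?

8

00010000
00001000
00000100
00000010
00000001
10000000
01000000
00100000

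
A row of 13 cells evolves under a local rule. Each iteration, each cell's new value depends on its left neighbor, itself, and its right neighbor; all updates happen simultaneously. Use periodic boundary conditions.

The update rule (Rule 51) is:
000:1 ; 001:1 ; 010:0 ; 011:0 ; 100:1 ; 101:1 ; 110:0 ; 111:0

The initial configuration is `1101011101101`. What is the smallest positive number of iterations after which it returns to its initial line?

2

0010100010010
1101011101101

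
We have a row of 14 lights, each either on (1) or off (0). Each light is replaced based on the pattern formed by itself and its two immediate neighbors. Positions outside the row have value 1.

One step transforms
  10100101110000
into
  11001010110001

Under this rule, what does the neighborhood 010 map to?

0

At position 2 the neighborhood is 010; the next row has 0 there.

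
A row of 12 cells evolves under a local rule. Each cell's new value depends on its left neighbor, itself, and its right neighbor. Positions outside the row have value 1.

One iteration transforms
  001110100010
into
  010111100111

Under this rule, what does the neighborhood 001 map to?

1

At position 1 the neighborhood is 001; the next row has 1 there.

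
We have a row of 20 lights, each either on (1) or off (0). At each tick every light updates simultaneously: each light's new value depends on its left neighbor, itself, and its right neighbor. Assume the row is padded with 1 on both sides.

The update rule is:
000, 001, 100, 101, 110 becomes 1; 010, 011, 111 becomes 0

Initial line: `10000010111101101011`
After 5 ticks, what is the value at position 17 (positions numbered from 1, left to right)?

11111101000110110100
00000110111011011011
11111011001101101100
00001101110110110111
11110110011011011000
position 17 holds 1

1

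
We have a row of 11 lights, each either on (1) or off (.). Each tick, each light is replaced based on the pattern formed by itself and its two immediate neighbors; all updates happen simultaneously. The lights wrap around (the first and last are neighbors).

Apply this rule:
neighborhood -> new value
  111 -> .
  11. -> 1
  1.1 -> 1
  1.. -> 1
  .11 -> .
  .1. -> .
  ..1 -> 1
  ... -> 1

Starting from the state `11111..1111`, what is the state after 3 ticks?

....111....
1111..11111
...111.....

...111.....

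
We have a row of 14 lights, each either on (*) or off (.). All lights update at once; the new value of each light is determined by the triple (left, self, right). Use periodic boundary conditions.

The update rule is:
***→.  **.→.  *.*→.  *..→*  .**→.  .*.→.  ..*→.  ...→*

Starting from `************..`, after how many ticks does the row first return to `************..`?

tick 1: ............*.
tick 2: ***********..*
tick 3: ...........*..
tick 4: **********..**
tick 5: ..........*...
tick 6: *********..***
tick 7: .........*....
tick 8: ********..****
tick 9: ........*.....
tick 10: *******..*****
tick 11: .......*......
tick 12: ******..******
tick 13: ......*.......
tick 14: *****..*******
tick 15: .....*........
tick 16: ****..********
tick 17: ....*.........
tick 18: ***..*********
tick 19: ...*..........
tick 20: **..**********
tick 21: ..*...........
tick 22: *..***********
tick 23: .*............
tick 24: ..************
tick 25: *.............
tick 26: .************.
tick 27: .............*
tick 28: ************..

28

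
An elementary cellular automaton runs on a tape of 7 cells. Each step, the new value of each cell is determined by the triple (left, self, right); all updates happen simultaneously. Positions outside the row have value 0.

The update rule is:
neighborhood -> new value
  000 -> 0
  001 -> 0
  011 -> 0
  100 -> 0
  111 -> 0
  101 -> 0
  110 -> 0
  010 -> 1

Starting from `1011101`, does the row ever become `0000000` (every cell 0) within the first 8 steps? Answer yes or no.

no

step 1: 1000001
step 2: 1000001  (fixed point — unchanged through step 8)
step 8 is 1000001, still not uniform 0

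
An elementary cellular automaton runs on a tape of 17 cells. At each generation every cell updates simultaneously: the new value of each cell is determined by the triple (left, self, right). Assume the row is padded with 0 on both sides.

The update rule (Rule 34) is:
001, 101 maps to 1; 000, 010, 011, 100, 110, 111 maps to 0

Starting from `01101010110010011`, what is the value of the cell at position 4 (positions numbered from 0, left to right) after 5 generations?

0

10010101000100100
00101010001001000
01010100010010000
10101000100100000
01010001001000000
position 4 holds 0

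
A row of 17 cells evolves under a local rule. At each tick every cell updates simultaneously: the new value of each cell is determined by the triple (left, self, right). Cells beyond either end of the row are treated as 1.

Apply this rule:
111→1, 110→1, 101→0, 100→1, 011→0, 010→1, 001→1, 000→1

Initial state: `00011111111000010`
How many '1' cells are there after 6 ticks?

14

11101111111111110
11100111111111110
11111011111111110
11111001111111110
11111110111111110
11111110011111110
count of 1: 14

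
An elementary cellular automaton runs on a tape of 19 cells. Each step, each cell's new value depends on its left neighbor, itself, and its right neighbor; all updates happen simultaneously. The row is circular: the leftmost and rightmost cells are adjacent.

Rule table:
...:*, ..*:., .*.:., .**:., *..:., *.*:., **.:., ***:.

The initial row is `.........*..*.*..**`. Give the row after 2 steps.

step 1: .*******...........
step 2: .........**********

.........**********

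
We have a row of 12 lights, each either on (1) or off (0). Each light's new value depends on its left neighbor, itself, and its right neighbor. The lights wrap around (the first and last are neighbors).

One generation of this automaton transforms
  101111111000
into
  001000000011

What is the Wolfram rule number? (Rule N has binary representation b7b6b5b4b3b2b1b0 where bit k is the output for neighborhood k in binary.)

position 3: 111 → 0  (bit 7 = 0)
position 8: 110 → 0  (bit 6 = 0)
position 1: 101 → 0  (bit 5 = 0)
position 9: 100 → 0  (bit 4 = 0)
position 2: 011 → 1  (bit 3 = 1)
position 0: 010 → 0  (bit 2 = 0)
position 11: 001 → 1  (bit 1 = 1)
position 10: 000 → 1  (bit 0 = 1)
bits b7..b0 = 00001011 = 11

11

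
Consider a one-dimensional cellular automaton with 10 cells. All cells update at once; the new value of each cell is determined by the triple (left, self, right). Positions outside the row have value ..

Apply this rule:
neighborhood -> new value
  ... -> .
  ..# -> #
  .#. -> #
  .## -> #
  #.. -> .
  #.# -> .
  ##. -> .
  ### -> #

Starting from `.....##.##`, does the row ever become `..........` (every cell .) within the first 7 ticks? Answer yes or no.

no

....##..#.
...##..##.
..##..##..
.##..##...
##..##....
#..##.....
#.##......
tick 7 is #.##......, still not uniform .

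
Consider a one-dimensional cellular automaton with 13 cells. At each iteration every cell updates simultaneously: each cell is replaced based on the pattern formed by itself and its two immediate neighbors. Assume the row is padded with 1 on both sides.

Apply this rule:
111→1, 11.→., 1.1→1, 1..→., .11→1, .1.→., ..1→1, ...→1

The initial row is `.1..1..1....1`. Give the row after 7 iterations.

1..1..1..1111
..1..1..11111
.1..1..111111
1..1..1111111
..1..11111111
.1..111111111
1..1111111111

1..1111111111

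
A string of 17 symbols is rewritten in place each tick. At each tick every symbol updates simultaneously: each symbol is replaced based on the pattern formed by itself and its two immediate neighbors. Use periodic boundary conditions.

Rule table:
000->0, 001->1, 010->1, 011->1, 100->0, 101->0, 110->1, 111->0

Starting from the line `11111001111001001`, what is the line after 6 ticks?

00001011001011011
00011011011011011
00111011011011011
01101011011011011
01101011011011011  (fixed point — unchanged through tick 6)

01101011011011011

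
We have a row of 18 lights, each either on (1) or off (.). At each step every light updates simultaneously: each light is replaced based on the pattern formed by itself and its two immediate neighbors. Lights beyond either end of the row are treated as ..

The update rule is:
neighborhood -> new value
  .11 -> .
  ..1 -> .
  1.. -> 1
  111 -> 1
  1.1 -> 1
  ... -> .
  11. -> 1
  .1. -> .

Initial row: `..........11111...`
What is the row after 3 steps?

.............11111

...........11111..
............11111.
.............11111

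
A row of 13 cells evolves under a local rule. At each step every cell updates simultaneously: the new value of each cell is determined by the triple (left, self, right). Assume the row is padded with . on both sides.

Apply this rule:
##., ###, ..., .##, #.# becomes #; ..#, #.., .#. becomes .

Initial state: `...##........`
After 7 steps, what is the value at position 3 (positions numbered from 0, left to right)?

#

step 1: ##.##.#######
step 2: #############
step 3: #############  (fixed point — unchanged through step 7)
position 3 holds #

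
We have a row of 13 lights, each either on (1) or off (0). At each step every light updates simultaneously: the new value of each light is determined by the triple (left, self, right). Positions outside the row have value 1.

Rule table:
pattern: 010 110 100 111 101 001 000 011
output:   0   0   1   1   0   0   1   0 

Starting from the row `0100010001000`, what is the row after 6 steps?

1010001001000

0011001100110
1000100010000
0110011001110
0001000100100
1100110010010
1010001001000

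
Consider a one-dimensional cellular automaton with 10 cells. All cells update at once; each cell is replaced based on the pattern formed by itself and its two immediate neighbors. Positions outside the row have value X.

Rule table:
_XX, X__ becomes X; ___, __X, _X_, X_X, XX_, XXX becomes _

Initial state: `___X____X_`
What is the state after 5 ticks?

X___X_____
_X___X____
__X___X___
X__X___X__
_X__X___X_

_X__X___X_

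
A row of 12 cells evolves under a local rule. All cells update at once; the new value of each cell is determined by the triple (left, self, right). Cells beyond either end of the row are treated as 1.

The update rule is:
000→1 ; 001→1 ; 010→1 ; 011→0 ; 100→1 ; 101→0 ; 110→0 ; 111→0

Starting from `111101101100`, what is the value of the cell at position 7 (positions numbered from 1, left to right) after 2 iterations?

1

000000000011
111111111100
position 7 holds 1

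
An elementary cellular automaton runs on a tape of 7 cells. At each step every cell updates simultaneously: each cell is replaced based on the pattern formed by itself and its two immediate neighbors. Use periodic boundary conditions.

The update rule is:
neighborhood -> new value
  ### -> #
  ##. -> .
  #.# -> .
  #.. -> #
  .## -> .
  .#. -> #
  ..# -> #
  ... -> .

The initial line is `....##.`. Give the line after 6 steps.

step 1: ...#..#
step 2: #.#####
step 3: ...####
step 4: #.#.##.
step 5: #.#....
step 6: #.##..#

#.##..#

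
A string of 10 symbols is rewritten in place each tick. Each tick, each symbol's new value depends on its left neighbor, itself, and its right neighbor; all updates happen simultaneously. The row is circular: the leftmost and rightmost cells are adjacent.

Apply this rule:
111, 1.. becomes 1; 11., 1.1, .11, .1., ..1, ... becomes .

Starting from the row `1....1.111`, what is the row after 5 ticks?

.....1....

.1......11
..1.......
...1......
....1.....
.....1....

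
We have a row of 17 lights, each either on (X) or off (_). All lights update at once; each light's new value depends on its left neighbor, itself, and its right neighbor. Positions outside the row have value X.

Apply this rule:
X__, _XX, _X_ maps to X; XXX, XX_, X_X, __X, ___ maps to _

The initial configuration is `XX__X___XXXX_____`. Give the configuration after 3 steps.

__X_XX__X___X____
X_X_X_X_XX__XX___
__X_X_X_X_X_X_X__

__X_X_X_X_X_X_X__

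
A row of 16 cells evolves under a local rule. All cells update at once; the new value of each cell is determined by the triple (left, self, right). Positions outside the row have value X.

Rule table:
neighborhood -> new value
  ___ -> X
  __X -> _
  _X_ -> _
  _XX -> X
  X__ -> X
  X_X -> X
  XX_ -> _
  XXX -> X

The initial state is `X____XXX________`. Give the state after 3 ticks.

tick 1: _XXX_XX_XXXXXXX_
tick 2: XXX_XX_XXXXXXX_X
tick 3: XX_XX_XXXXXXX_XX

XX_XX_XXXXXXX_XX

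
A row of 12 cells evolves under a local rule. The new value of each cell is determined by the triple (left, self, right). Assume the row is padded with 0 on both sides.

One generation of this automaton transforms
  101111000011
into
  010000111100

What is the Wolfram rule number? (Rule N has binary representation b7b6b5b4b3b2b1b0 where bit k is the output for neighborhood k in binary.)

51

position 3: 111 → 0  (bit 7 = 0)
position 5: 110 → 0  (bit 6 = 0)
position 1: 101 → 1  (bit 5 = 1)
position 6: 100 → 1  (bit 4 = 1)
position 2: 011 → 0  (bit 3 = 0)
position 0: 010 → 0  (bit 2 = 0)
position 9: 001 → 1  (bit 1 = 1)
position 7: 000 → 1  (bit 0 = 1)
bits b7..b0 = 00110011 = 51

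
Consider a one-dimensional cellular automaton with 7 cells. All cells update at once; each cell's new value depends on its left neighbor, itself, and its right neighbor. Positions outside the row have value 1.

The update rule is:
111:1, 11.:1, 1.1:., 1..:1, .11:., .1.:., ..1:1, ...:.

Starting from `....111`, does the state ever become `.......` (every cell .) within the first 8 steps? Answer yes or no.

step 1: 1..1.11
step 2: 111...1
step 3: 1111.1.
step 4: 1111...
step 5: 11111.1
step 6: 11111..
step 7: 1111111
step 8: 1111111
step 8 is 1111111, still not uniform .

no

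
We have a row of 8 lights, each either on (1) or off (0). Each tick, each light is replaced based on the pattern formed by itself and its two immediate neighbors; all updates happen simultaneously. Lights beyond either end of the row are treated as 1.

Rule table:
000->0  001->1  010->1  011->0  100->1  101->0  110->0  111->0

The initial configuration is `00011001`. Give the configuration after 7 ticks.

tick 1: 10100110
tick 2: 00111000
tick 3: 11000101
tick 4: 00101100
tick 5: 11100011
tick 6: 00010100
tick 7: 10110111

10110111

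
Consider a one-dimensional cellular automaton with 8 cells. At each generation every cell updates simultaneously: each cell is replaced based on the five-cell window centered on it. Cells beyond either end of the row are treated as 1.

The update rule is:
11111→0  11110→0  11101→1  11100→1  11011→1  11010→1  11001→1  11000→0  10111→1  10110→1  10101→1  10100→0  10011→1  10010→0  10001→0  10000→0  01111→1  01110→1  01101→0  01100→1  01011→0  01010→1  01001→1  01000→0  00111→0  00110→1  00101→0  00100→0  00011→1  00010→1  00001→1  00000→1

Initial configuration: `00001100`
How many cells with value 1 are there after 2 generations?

00111111
11010000
count of 1: 3

3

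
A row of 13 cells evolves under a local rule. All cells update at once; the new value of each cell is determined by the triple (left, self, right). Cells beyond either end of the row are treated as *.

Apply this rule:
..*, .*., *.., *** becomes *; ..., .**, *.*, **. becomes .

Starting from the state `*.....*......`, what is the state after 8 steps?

.....*.**...*

.*...***....*
.**.*.*.*..*.
....*.*.****.
*..**.*..**..
.**...***..**
...*.*.*.**.*
*.**.*.*.....
.....*.**...*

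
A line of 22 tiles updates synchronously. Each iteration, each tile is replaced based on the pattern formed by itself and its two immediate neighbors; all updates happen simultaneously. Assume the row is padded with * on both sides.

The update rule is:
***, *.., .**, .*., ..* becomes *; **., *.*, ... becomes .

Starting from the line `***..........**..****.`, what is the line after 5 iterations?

**.*........**.*****..
*..**......**..****.**
.***.*....**.*****..**
.**..**..**..****.****
.*.***.***.*****..****

.*.***.***.*****..****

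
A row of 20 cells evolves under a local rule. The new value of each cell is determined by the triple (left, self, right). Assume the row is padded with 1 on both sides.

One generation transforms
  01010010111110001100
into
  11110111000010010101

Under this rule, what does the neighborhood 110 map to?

1

At position 12 the neighborhood is 110; the next row has 1 there.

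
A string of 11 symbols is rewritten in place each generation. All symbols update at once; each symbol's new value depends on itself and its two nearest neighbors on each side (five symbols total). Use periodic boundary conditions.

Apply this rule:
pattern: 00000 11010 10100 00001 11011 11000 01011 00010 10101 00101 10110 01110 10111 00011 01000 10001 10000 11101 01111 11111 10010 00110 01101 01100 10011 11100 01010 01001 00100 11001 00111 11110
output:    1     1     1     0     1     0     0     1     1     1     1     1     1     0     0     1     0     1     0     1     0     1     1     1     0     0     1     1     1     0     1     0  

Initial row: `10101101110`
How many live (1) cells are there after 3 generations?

9

11101111111
10111011111
11111110110
count of 1: 9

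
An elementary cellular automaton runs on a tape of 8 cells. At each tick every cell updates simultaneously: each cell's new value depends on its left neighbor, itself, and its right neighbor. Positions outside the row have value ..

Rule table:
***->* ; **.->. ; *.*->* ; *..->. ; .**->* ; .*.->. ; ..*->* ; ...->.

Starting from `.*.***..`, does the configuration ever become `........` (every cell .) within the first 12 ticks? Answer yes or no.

yes

*.***...
.***....
***.....
**......
*.......
........
all cells are . at tick 6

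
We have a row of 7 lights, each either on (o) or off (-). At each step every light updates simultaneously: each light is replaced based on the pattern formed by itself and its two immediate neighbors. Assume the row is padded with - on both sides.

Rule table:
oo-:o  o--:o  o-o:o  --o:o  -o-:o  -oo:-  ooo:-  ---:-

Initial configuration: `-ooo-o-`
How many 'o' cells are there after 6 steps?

3

step 1: o--oooo
step 2: ooo---o
step 3: --oo-oo
step 4: -o-oo-o
step 5: ooo-ooo
step 6: --oo--o
count of o: 3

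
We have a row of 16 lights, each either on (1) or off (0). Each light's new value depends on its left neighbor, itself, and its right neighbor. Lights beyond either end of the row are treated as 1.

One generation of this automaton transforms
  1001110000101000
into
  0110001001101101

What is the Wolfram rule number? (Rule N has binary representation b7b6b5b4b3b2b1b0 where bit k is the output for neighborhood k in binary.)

22

position 4: 111 → 0  (bit 7 = 0)
position 0: 110 → 0  (bit 6 = 0)
position 11: 101 → 0  (bit 5 = 0)
position 1: 100 → 1  (bit 4 = 1)
position 3: 011 → 0  (bit 3 = 0)
position 10: 010 → 1  (bit 2 = 1)
position 2: 001 → 1  (bit 1 = 1)
position 7: 000 → 0  (bit 0 = 0)
bits b7..b0 = 00010110 = 22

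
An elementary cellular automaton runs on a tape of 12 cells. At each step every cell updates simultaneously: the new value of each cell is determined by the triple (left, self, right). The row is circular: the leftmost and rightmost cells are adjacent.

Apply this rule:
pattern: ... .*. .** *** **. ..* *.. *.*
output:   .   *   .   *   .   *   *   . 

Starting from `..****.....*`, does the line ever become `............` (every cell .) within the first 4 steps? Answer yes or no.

step 1: **.**.*...**
step 2: *.....**.*.*
step 3: .*...*...*..
step 4: ***.***.***.
step 4 is ***.***.***., still not uniform .

no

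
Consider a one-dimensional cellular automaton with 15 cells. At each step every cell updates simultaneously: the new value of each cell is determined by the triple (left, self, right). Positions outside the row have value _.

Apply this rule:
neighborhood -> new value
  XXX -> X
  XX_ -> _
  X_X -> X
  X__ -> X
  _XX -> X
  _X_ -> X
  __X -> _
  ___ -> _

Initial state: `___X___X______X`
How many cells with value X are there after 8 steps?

step 1: ___XX__XX_____X
step 2: ___X_X_X_X____X
step 3: ___XXXXXXXX___X
step 4: ___XXXXXXX_X__X
step 5: ___XXXXXX_XXX_X
step 6: ___XXXXX_XXX_XX
step 7: ___XXXX_XXX_XX_
step 8: ___XXX_XXX_XX_X
count of X: 9

9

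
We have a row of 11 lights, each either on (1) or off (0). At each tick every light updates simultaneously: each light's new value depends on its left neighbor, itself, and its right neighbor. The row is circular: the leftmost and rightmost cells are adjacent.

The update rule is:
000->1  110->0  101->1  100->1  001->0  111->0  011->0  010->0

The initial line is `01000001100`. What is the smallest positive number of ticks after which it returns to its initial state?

22

00111100011
10000011000
01111000110
00000110001
11110001100
00001100010
11100011001
00011000100
11000110011
00110001000
10001100111
01100010000
00011001111
11000100000
00110011110
10001000001
01100111100
00010000011
11001111000
00100000110
10011110001
01000001100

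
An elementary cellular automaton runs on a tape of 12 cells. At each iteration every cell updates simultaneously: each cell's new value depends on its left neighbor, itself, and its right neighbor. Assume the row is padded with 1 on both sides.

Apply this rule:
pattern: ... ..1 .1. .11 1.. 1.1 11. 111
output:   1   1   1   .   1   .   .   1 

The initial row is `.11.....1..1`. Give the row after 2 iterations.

...11111111.
111.111111..

111.111111..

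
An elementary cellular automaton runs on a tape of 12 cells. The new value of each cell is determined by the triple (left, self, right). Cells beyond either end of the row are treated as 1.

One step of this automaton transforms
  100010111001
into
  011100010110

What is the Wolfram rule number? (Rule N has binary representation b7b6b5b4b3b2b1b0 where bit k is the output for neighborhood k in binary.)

147

position 7: 111 → 1  (bit 7 = 1)
position 0: 110 → 0  (bit 6 = 0)
position 5: 101 → 0  (bit 5 = 0)
position 1: 100 → 1  (bit 4 = 1)
position 6: 011 → 0  (bit 3 = 0)
position 4: 010 → 0  (bit 2 = 0)
position 3: 001 → 1  (bit 1 = 1)
position 2: 000 → 1  (bit 0 = 1)
bits b7..b0 = 10010011 = 147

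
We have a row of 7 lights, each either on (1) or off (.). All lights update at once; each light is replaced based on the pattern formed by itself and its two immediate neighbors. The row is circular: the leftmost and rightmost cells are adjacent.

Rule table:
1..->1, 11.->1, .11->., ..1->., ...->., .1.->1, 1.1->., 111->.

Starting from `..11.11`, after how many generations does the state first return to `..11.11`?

1..1..1
11.11..
.1..11.
.11..11
..11..1
1..11.1
11..1..
.11.11.
..1..11
1.11..1
1..11..
11..11.
.11..1.
..11.11

14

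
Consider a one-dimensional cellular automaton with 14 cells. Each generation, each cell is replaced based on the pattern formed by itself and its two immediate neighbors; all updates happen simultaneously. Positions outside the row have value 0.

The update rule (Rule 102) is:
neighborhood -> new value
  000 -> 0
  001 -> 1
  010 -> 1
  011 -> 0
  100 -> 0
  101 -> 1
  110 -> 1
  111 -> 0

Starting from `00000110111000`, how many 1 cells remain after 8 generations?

8

00001011001000
00011101011000
00100111101000
01101000111000
10111001001000
11001011011000
01011101101000
11100110111000
count of 1: 8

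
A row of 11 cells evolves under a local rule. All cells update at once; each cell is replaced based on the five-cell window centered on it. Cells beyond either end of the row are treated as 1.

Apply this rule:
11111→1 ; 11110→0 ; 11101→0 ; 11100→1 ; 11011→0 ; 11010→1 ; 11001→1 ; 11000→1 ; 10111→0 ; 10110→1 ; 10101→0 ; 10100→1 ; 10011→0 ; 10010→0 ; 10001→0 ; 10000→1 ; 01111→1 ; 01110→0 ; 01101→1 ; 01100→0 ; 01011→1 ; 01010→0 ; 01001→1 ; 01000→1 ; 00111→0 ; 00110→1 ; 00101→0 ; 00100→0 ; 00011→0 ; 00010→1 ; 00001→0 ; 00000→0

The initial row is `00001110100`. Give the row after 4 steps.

10000111000

11000001110
01110000000
00011100000
10000111000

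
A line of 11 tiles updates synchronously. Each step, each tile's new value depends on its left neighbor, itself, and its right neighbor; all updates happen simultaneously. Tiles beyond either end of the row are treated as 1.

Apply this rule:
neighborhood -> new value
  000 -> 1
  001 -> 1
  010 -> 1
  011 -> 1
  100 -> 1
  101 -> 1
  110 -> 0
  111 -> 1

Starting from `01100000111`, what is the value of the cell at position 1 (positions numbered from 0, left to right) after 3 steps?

1

step 1: 11011111111
step 2: 10111111111
step 3: 01111111111
position 1 holds 1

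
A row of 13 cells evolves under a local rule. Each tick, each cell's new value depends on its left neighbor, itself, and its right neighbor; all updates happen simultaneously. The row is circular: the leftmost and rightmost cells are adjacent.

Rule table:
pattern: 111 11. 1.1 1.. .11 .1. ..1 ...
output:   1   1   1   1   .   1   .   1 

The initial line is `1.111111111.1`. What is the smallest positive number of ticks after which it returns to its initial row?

13

tick 1: 11.111111111.
tick 2: .11.111111111
tick 3: 1.11.11111111
tick 4: 11.11.1111111
tick 5: 111.11.111111
tick 6: 1111.11.11111
tick 7: 11111.11.1111
tick 8: 111111.11.111
tick 9: 1111111.11.11
tick 10: 11111111.11.1
tick 11: 111111111.11.
tick 12: .111111111.11
tick 13: 1.111111111.1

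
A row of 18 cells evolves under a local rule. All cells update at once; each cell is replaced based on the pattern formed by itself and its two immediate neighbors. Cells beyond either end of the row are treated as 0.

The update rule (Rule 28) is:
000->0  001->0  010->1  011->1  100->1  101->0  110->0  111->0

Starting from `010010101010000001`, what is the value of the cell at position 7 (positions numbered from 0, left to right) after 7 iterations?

iteration 1: 011010101011000001
iteration 2: 010010101010100001
iteration 3: 011010101010110001
iteration 4: 010010101010101001
iteration 5: 011010101010101101
iteration 6: 010010101010101001  (repeats iteration 4; period 2)
iteration 7: 011010101010101101
position 7 holds 0

0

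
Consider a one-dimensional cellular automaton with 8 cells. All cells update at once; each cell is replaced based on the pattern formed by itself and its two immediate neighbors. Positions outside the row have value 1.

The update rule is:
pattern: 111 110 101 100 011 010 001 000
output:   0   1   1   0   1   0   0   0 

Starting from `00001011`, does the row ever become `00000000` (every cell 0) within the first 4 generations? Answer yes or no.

generation 1: 00000110
generation 2: 00000111
generation 3: 00000100
generation 4: 00000000
all cells are 0 at generation 4

yes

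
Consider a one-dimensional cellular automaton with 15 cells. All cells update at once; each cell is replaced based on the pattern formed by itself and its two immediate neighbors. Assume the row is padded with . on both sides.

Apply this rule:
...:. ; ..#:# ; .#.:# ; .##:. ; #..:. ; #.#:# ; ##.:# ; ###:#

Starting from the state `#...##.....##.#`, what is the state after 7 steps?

.##.##.##.###.#

#..#.#....#.###
#.####...###.##
##.###..#.###.#
.##.##.###.####
#.##.##.###.###
##.##.##.###.##
.##.##.##.###.#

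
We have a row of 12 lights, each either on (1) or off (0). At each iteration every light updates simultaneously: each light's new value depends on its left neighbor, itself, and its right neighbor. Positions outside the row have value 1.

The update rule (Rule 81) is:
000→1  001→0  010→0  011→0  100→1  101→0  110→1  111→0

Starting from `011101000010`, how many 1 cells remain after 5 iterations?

6

000100111000
110010001110
011001100010
001100111000
100110001110
count of 1: 6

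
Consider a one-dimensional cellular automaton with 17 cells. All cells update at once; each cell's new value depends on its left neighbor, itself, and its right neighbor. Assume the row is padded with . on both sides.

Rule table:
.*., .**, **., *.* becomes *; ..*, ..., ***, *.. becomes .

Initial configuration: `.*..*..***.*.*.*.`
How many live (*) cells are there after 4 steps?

.*..*..*.*******.
.*..*..***.....*.
.*..*..*.*.....*.
.*..*..***.....*.
count of *: 6

6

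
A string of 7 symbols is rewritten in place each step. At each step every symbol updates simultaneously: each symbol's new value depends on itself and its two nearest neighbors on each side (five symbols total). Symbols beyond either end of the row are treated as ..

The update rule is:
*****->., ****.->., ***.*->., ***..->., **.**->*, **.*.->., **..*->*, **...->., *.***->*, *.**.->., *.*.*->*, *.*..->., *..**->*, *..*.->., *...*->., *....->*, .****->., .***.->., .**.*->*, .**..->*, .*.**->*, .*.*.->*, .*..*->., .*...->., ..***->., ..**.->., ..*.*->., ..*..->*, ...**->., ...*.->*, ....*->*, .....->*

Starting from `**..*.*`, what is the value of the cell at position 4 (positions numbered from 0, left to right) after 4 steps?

.**..*.
..**.*.
*..*...
*..*.**
position 4 holds .

.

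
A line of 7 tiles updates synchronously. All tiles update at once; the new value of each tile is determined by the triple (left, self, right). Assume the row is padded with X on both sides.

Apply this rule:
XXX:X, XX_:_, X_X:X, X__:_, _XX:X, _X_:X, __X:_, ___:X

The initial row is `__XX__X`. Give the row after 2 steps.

__X_X_X

__X___X
__X_X_X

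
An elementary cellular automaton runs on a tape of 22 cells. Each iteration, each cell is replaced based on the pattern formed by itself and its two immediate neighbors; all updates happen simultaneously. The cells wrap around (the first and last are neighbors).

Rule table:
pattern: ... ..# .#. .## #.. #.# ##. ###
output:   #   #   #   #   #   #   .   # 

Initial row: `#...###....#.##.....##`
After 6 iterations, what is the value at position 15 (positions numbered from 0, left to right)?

.#####.#######.#######
#####.#######.#######.
####.#######.#######.#
###.#######.#######.##
##.#######.#######.###
#.#######.#######.####
position 15 holds #

#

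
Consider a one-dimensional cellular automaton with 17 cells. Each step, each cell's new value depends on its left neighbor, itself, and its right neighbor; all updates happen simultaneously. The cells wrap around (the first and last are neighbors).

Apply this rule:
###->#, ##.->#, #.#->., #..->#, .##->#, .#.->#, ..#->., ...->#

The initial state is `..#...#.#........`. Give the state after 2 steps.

#.###.#.#########
#.###.#.#########

#.###.#.#########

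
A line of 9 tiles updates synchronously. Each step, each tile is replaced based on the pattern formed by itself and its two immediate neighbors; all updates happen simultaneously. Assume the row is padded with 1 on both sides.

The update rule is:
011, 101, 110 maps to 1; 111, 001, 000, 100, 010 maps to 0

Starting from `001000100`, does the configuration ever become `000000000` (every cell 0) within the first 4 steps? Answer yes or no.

000000000
all cells are 0 at step 1

yes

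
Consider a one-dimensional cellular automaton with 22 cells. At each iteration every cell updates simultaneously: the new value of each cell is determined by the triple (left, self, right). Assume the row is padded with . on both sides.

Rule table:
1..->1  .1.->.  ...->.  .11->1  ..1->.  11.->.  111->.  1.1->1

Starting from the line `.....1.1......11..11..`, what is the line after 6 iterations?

......1.1.....1.1.1.1.
.......1.1.....1.1.1.1
........1.1.....1.1.1.
.........1.1.....1.1.1
..........1.1.....1.1.
...........1.1.....1.1

...........1.1.....1.1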